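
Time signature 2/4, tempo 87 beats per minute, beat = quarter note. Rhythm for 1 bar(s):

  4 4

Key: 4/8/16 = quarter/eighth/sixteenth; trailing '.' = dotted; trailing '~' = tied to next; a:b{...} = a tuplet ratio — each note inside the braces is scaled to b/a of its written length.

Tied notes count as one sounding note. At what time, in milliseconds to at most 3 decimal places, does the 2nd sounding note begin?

1. 0.0ms @ 0 + 689.655ms (1)
2. 689.655ms @ 1 + 689.655ms (1)

note 2 onset = 1b = 689.655ms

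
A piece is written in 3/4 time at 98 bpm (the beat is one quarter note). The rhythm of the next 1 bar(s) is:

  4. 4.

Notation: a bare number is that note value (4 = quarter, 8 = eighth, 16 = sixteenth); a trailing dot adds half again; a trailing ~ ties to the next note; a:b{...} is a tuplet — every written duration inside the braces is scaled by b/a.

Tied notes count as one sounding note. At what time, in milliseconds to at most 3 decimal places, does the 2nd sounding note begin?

note 2 onset = 3/2b = 918.367ms

1. 0.0ms @ 0 + 918.367ms (3/2)
2. 918.367ms @ 3/2 + 918.367ms (3/2)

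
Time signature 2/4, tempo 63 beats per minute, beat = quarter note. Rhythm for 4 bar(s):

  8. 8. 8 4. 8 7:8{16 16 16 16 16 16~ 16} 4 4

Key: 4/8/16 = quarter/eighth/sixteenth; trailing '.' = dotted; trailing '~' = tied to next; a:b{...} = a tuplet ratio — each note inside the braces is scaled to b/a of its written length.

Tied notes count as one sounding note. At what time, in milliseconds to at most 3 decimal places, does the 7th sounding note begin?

note 7 onset = 30/7b = 4081.633ms

1. 0.0ms @ 0 + 714.286ms (3/4)
2. 714.286ms @ 3/4 + 714.286ms (3/4)
3. 1428.571ms @ 3/2 + 476.19ms (1/2)
4. 1904.762ms @ 2 + 1428.571ms (3/2)
5. 3333.333ms @ 7/2 + 476.19ms (1/2)
6. 3809.524ms @ 4 + 272.109ms (2/7)
7. 4081.633ms @ 30/7 + 272.109ms (2/7)
8. 4353.741ms @ 32/7 + 272.109ms (2/7)
9. 4625.85ms @ 34/7 + 272.109ms (2/7)
10. 4897.959ms @ 36/7 + 272.109ms (2/7)
11. 5170.068ms @ 38/7 + 544.218ms (4/7)
12. 5714.286ms @ 6 + 952.381ms (1)
13. 6666.667ms @ 7 + 952.381ms (1)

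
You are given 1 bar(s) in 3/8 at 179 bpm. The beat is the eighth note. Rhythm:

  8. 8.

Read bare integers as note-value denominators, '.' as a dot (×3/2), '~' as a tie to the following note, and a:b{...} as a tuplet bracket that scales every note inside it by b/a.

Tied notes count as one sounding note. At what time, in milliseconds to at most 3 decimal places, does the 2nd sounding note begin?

1. 0.0ms @ 0 + 502.793ms (3/2)
2. 502.793ms @ 3/2 + 502.793ms (3/2)

note 2 onset = 3/2b = 502.793ms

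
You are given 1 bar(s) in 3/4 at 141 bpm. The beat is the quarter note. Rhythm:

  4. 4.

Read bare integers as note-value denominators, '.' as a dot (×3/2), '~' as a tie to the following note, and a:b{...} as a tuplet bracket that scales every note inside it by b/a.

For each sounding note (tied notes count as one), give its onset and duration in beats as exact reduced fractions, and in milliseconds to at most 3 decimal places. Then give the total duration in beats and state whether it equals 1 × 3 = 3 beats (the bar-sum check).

1) 0.0ms=0b +638.298ms=3/2b
2) 638.298ms=3/2b +638.298ms=3/2b
Σ=3b of 3 (141bpm 3/4) — PASS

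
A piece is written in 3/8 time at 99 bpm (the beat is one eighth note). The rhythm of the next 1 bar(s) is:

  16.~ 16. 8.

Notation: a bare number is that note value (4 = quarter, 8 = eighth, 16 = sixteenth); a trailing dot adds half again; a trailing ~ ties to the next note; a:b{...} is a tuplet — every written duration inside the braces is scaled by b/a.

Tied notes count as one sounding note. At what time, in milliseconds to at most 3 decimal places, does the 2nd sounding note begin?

note 2 onset = 3/2b = 909.091ms

1. 0.0ms @ 0 + 909.091ms (3/2)
2. 909.091ms @ 3/2 + 909.091ms (3/2)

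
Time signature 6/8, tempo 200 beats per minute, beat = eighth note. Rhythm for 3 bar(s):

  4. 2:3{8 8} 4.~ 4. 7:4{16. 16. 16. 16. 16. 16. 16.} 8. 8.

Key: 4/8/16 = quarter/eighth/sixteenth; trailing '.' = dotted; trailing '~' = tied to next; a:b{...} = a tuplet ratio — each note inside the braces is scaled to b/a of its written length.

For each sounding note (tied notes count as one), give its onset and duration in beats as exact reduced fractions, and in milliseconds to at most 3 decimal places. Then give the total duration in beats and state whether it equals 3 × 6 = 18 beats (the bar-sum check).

1) 0.0ms=0b +900.0ms=3b
2) 900.0ms=3b +450.0ms=3/2b
3) 1350.0ms=9/2b +450.0ms=3/2b
4) 1800.0ms=6b +1800.0ms=6b
5) 3600.0ms=12b +128.571ms=3/7b
6) 3728.571ms=87/7b +128.571ms=3/7b
7) 3857.143ms=90/7b +128.571ms=3/7b
8) 3985.714ms=93/7b +128.571ms=3/7b
9) 4114.286ms=96/7b +128.571ms=3/7b
10) 4242.857ms=99/7b +128.571ms=3/7b
11) 4371.429ms=102/7b +128.571ms=3/7b
12) 4500.0ms=15b +450.0ms=3/2b
13) 4950.0ms=33/2b +450.0ms=3/2b
Σ=18b of 18 (200bpm 6/8) — PASS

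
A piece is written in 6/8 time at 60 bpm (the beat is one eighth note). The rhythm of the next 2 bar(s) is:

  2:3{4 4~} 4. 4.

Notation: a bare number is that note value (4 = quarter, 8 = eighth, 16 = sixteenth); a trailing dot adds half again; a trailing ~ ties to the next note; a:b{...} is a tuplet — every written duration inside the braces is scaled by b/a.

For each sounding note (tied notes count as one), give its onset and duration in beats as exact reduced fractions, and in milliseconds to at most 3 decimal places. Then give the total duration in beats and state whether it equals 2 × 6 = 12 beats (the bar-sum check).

1) 0.0ms=0b +3000.0ms=3b
2) 3000.0ms=3b +6000.0ms=6b
3) 9000.0ms=9b +3000.0ms=3b
Σ=12b of 12 (60bpm 6/8) — PASS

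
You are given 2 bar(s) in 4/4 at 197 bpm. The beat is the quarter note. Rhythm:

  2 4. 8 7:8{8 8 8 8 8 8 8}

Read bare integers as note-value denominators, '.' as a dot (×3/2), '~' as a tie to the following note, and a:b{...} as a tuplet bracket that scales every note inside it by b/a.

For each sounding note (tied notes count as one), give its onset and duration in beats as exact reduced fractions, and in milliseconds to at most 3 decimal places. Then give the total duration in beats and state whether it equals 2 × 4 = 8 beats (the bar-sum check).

1) 0.0ms=0b +609.137ms=2b
2) 609.137ms=2b +456.853ms=3/2b
3) 1065.99ms=7/2b +152.284ms=1/2b
4) 1218.274ms=4b +174.039ms=4/7b
5) 1392.313ms=32/7b +174.039ms=4/7b
6) 1566.352ms=36/7b +174.039ms=4/7b
7) 1740.392ms=40/7b +174.039ms=4/7b
8) 1914.431ms=44/7b +174.039ms=4/7b
9) 2088.47ms=48/7b +174.039ms=4/7b
10) 2262.509ms=52/7b +174.039ms=4/7b
Σ=8b of 8 (197bpm 4/4) — PASS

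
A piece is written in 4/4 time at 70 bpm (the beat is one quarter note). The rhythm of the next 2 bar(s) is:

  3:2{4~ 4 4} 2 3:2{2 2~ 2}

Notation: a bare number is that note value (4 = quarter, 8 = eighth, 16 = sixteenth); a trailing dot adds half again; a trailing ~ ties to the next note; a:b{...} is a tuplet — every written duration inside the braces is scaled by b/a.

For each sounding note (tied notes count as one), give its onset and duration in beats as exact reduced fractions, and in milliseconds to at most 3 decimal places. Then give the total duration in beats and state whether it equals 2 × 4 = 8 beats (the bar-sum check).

1) 0.0ms=0b +1142.857ms=4/3b
2) 1142.857ms=4/3b +571.429ms=2/3b
3) 1714.286ms=2b +1714.286ms=2b
4) 3428.571ms=4b +1142.857ms=4/3b
5) 4571.429ms=16/3b +2285.714ms=8/3b
Σ=8b of 8 (70bpm 4/4) — PASS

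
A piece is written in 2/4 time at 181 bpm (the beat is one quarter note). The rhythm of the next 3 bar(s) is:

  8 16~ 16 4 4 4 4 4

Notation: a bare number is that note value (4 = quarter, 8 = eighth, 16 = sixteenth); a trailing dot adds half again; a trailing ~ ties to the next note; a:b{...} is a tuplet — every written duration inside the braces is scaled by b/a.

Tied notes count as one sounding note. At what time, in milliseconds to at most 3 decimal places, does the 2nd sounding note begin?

1. 0.0ms @ 0 + 165.746ms (1/2)
2. 165.746ms @ 1/2 + 165.746ms (1/2)
3. 331.492ms @ 1 + 331.492ms (1)
4. 662.983ms @ 2 + 331.492ms (1)
5. 994.475ms @ 3 + 331.492ms (1)
6. 1325.967ms @ 4 + 331.492ms (1)
7. 1657.459ms @ 5 + 331.492ms (1)

note 2 onset = 1/2b = 165.746ms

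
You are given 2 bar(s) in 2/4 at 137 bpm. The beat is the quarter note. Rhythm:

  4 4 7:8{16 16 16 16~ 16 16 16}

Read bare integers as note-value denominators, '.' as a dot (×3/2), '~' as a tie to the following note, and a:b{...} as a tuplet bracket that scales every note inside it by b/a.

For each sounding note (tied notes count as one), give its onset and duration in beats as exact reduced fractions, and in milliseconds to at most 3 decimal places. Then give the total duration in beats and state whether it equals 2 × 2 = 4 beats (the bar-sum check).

1) 0.0ms=0b +437.956ms=1b
2) 437.956ms=1b +437.956ms=1b
3) 875.912ms=2b +125.13ms=2/7b
4) 1001.043ms=16/7b +125.13ms=2/7b
5) 1126.173ms=18/7b +125.13ms=2/7b
6) 1251.303ms=20/7b +250.261ms=4/7b
7) 1501.564ms=24/7b +125.13ms=2/7b
8) 1626.694ms=26/7b +125.13ms=2/7b
Σ=4b of 4 (137bpm 2/4) — PASS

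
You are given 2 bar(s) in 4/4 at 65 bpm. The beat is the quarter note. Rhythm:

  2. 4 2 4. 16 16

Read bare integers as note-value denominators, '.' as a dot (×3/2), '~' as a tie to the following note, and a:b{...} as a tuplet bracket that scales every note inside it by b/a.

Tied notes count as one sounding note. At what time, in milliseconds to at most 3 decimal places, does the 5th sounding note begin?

1. 0.0ms @ 0 + 2769.231ms (3)
2. 2769.231ms @ 3 + 923.077ms (1)
3. 3692.308ms @ 4 + 1846.154ms (2)
4. 5538.462ms @ 6 + 1384.615ms (3/2)
5. 6923.077ms @ 15/2 + 230.769ms (1/4)
6. 7153.846ms @ 31/4 + 230.769ms (1/4)

note 5 onset = 15/2b = 6923.077ms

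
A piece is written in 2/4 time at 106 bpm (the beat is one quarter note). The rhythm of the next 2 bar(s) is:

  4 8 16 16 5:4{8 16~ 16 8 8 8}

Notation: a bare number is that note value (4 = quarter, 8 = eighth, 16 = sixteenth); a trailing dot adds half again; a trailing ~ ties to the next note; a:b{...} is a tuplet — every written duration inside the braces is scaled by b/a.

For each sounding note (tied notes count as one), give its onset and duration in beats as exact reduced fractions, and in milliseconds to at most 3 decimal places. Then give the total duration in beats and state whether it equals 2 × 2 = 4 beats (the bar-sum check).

1) 0.0ms=0b +566.038ms=1b
2) 566.038ms=1b +283.019ms=1/2b
3) 849.057ms=3/2b +141.509ms=1/4b
4) 990.566ms=7/4b +141.509ms=1/4b
5) 1132.075ms=2b +226.415ms=2/5b
6) 1358.491ms=12/5b +226.415ms=2/5b
7) 1584.906ms=14/5b +226.415ms=2/5b
8) 1811.321ms=16/5b +226.415ms=2/5b
9) 2037.736ms=18/5b +226.415ms=2/5b
Σ=4b of 4 (106bpm 2/4) — PASS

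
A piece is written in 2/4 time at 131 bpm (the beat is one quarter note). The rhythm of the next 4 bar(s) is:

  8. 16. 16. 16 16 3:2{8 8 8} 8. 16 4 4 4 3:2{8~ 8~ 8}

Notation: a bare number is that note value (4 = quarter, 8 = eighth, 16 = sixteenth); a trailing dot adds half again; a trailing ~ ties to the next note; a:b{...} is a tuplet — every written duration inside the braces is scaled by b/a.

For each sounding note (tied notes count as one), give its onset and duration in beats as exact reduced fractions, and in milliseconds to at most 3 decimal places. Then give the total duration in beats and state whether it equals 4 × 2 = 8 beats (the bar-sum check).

1) 0.0ms=0b +343.511ms=3/4b
2) 343.511ms=3/4b +171.756ms=3/8b
3) 515.267ms=9/8b +171.756ms=3/8b
4) 687.023ms=3/2b +114.504ms=1/4b
5) 801.527ms=7/4b +114.504ms=1/4b
6) 916.031ms=2b +152.672ms=1/3b
7) 1068.702ms=7/3b +152.672ms=1/3b
8) 1221.374ms=8/3b +152.672ms=1/3b
9) 1374.046ms=3b +343.511ms=3/4b
10) 1717.557ms=15/4b +114.504ms=1/4b
11) 1832.061ms=4b +458.015ms=1b
12) 2290.076ms=5b +458.015ms=1b
13) 2748.092ms=6b +458.015ms=1b
14) 3206.107ms=7b +458.015ms=1b
Σ=8b of 8 (131bpm 2/4) — PASS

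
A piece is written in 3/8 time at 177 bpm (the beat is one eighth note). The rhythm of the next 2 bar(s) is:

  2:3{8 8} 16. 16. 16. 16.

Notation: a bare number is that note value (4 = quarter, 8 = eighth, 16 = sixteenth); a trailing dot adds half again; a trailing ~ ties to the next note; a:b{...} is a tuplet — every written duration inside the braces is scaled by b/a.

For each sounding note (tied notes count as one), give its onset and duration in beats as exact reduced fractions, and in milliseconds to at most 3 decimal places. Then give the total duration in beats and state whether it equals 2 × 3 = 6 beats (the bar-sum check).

1) 0.0ms=0b +508.475ms=3/2b
2) 508.475ms=3/2b +508.475ms=3/2b
3) 1016.949ms=3b +254.237ms=3/4b
4) 1271.186ms=15/4b +254.237ms=3/4b
5) 1525.424ms=9/2b +254.237ms=3/4b
6) 1779.661ms=21/4b +254.237ms=3/4b
Σ=6b of 6 (177bpm 3/8) — PASS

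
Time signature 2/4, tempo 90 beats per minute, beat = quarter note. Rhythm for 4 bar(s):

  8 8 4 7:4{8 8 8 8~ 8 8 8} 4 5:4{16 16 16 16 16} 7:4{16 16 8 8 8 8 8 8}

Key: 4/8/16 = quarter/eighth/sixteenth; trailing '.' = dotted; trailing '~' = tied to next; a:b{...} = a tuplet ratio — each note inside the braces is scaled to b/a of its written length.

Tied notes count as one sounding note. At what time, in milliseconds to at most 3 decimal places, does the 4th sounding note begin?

1. 0.0ms @ 0 + 333.333ms (1/2)
2. 333.333ms @ 1/2 + 333.333ms (1/2)
3. 666.667ms @ 1 + 666.667ms (1)
4. 1333.333ms @ 2 + 190.476ms (2/7)
5. 1523.81ms @ 16/7 + 190.476ms (2/7)
6. 1714.286ms @ 18/7 + 190.476ms (2/7)
7. 1904.762ms @ 20/7 + 380.952ms (4/7)
8. 2285.714ms @ 24/7 + 190.476ms (2/7)
9. 2476.19ms @ 26/7 + 190.476ms (2/7)
10. 2666.667ms @ 4 + 666.667ms (1)
11. 3333.333ms @ 5 + 133.333ms (1/5)
12. 3466.667ms @ 26/5 + 133.333ms (1/5)
13. 3600.0ms @ 27/5 + 133.333ms (1/5)
14. 3733.333ms @ 28/5 + 133.333ms (1/5)
15. 3866.667ms @ 29/5 + 133.333ms (1/5)
16. 4000.0ms @ 6 + 95.238ms (1/7)
17. 4095.238ms @ 43/7 + 95.238ms (1/7)
18. 4190.476ms @ 44/7 + 190.476ms (2/7)
19. 4380.952ms @ 46/7 + 190.476ms (2/7)
20. 4571.429ms @ 48/7 + 190.476ms (2/7)
21. 4761.905ms @ 50/7 + 190.476ms (2/7)
22. 4952.381ms @ 52/7 + 190.476ms (2/7)
23. 5142.857ms @ 54/7 + 190.476ms (2/7)

note 4 onset = 2b = 1333.333ms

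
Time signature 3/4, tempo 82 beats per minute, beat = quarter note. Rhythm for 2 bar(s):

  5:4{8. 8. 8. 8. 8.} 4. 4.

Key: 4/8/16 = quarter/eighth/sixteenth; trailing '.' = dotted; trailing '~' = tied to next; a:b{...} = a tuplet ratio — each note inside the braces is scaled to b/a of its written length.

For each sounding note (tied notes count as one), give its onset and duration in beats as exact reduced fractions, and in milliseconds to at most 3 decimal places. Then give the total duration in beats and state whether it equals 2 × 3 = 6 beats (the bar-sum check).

1) 0.0ms=0b +439.024ms=3/5b
2) 439.024ms=3/5b +439.024ms=3/5b
3) 878.049ms=6/5b +439.024ms=3/5b
4) 1317.073ms=9/5b +439.024ms=3/5b
5) 1756.098ms=12/5b +439.024ms=3/5b
6) 2195.122ms=3b +1097.561ms=3/2b
7) 3292.683ms=9/2b +1097.561ms=3/2b
Σ=6b of 6 (82bpm 3/4) — PASS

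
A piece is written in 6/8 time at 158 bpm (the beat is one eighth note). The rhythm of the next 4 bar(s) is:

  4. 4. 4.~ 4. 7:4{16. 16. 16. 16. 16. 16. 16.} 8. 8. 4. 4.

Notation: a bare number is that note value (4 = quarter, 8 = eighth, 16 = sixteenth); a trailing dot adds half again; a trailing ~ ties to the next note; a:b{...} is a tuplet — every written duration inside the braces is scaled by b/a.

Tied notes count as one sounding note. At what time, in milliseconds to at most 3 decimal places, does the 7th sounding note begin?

note 7 onset = 93/7b = 5045.208ms

1. 0.0ms @ 0 + 1139.241ms (3)
2. 1139.241ms @ 3 + 1139.241ms (3)
3. 2278.481ms @ 6 + 2278.481ms (6)
4. 4556.962ms @ 12 + 162.749ms (3/7)
5. 4719.711ms @ 87/7 + 162.749ms (3/7)
6. 4882.459ms @ 90/7 + 162.749ms (3/7)
7. 5045.208ms @ 93/7 + 162.749ms (3/7)
8. 5207.957ms @ 96/7 + 162.749ms (3/7)
9. 5370.705ms @ 99/7 + 162.749ms (3/7)
10. 5533.454ms @ 102/7 + 162.749ms (3/7)
11. 5696.203ms @ 15 + 569.62ms (3/2)
12. 6265.823ms @ 33/2 + 569.62ms (3/2)
13. 6835.443ms @ 18 + 1139.241ms (3)
14. 7974.684ms @ 21 + 1139.241ms (3)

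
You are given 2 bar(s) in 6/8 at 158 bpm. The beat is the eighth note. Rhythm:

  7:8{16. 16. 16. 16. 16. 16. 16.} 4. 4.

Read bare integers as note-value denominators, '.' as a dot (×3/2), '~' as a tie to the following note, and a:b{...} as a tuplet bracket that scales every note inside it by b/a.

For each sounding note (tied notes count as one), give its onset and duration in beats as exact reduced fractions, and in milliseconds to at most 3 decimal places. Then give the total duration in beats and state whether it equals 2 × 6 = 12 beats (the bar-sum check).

1) 0.0ms=0b +325.497ms=6/7b
2) 325.497ms=6/7b +325.497ms=6/7b
3) 650.995ms=12/7b +325.497ms=6/7b
4) 976.492ms=18/7b +325.497ms=6/7b
5) 1301.989ms=24/7b +325.497ms=6/7b
6) 1627.486ms=30/7b +325.497ms=6/7b
7) 1952.984ms=36/7b +325.497ms=6/7b
8) 2278.481ms=6b +1139.241ms=3b
9) 3417.722ms=9b +1139.241ms=3b
Σ=12b of 12 (158bpm 6/8) — PASS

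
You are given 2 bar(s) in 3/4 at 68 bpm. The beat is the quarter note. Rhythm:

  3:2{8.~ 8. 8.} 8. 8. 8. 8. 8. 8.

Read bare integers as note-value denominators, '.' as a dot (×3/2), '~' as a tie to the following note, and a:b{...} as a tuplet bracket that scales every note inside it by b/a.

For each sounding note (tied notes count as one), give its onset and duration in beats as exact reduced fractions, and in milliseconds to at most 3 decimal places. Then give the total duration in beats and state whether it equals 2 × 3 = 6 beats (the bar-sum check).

1) 0.0ms=0b +882.353ms=1b
2) 882.353ms=1b +441.176ms=1/2b
3) 1323.529ms=3/2b +661.765ms=3/4b
4) 1985.294ms=9/4b +661.765ms=3/4b
5) 2647.059ms=3b +661.765ms=3/4b
6) 3308.824ms=15/4b +661.765ms=3/4b
7) 3970.588ms=9/2b +661.765ms=3/4b
8) 4632.353ms=21/4b +661.765ms=3/4b
Σ=6b of 6 (68bpm 3/4) — PASS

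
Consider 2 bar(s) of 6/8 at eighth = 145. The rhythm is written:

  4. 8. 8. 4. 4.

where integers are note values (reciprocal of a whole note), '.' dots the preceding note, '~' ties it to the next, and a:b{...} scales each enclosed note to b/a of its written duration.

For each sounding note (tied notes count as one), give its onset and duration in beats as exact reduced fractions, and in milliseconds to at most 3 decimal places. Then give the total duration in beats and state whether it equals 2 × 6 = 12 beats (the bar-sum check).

1) 0.0ms=0b +1241.379ms=3b
2) 1241.379ms=3b +620.69ms=3/2b
3) 1862.069ms=9/2b +620.69ms=3/2b
4) 2482.759ms=6b +1241.379ms=3b
5) 3724.138ms=9b +1241.379ms=3b
Σ=12b of 12 (145bpm 6/8) — PASS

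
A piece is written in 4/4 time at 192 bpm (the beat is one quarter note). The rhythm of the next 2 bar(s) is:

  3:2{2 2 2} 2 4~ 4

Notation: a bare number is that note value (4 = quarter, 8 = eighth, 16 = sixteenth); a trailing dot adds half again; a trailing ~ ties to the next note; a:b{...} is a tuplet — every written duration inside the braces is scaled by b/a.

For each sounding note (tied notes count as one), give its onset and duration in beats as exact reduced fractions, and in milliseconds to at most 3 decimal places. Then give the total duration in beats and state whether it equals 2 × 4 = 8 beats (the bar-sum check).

1) 0.0ms=0b +416.667ms=4/3b
2) 416.667ms=4/3b +416.667ms=4/3b
3) 833.333ms=8/3b +416.667ms=4/3b
4) 1250.0ms=4b +625.0ms=2b
5) 1875.0ms=6b +625.0ms=2b
Σ=8b of 8 (192bpm 4/4) — PASS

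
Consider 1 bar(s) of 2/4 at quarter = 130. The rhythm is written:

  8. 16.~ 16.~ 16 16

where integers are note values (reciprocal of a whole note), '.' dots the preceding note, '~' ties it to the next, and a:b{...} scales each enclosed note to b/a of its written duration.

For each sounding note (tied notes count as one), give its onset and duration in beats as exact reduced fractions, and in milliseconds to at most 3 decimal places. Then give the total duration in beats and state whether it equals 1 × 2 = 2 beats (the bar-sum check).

1) 0.0ms=0b +346.154ms=3/4b
2) 346.154ms=3/4b +461.538ms=1b
3) 807.692ms=7/4b +115.385ms=1/4b
Σ=2b of 2 (130bpm 2/4) — PASS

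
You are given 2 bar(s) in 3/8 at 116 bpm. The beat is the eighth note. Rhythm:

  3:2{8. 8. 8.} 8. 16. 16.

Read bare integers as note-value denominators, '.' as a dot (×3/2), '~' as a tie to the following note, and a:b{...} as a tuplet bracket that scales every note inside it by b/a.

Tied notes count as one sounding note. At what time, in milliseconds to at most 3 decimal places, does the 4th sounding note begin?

1. 0.0ms @ 0 + 517.241ms (1)
2. 517.241ms @ 1 + 517.241ms (1)
3. 1034.483ms @ 2 + 517.241ms (1)
4. 1551.724ms @ 3 + 775.862ms (3/2)
5. 2327.586ms @ 9/2 + 387.931ms (3/4)
6. 2715.517ms @ 21/4 + 387.931ms (3/4)

note 4 onset = 3b = 1551.724ms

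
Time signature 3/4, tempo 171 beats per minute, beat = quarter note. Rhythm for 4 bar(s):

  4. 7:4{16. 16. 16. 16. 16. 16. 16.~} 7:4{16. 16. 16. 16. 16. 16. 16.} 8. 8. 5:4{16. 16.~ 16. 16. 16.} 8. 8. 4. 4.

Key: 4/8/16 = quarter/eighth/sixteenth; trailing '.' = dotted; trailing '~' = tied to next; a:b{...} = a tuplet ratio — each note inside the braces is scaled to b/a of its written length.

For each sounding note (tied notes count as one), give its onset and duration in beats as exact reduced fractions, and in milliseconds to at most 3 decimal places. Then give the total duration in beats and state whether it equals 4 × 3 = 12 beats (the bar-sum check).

1) 0.0ms=0b +526.316ms=3/2b
2) 526.316ms=3/2b +75.188ms=3/14b
3) 601.504ms=12/7b +75.188ms=3/14b
4) 676.692ms=27/14b +75.188ms=3/14b
5) 751.88ms=15/7b +75.188ms=3/14b
6) 827.068ms=33/14b +75.188ms=3/14b
7) 902.256ms=18/7b +75.188ms=3/14b
8) 977.444ms=39/14b +150.376ms=3/7b
9) 1127.82ms=45/14b +75.188ms=3/14b
10) 1203.008ms=24/7b +75.188ms=3/14b
11) 1278.195ms=51/14b +75.188ms=3/14b
12) 1353.383ms=27/7b +75.188ms=3/14b
13) 1428.571ms=57/14b +75.188ms=3/14b
14) 1503.759ms=30/7b +75.188ms=3/14b
15) 1578.947ms=9/2b +263.158ms=3/4b
16) 1842.105ms=21/4b +263.158ms=3/4b
17) 2105.263ms=6b +105.263ms=3/10b
18) 2210.526ms=63/10b +210.526ms=3/5b
19) 2421.053ms=69/10b +105.263ms=3/10b
20) 2526.316ms=36/5b +105.263ms=3/10b
21) 2631.579ms=15/2b +263.158ms=3/4b
22) 2894.737ms=33/4b +263.158ms=3/4b
23) 3157.895ms=9b +526.316ms=3/2b
24) 3684.211ms=21/2b +526.316ms=3/2b
Σ=12b of 12 (171bpm 3/4) — PASS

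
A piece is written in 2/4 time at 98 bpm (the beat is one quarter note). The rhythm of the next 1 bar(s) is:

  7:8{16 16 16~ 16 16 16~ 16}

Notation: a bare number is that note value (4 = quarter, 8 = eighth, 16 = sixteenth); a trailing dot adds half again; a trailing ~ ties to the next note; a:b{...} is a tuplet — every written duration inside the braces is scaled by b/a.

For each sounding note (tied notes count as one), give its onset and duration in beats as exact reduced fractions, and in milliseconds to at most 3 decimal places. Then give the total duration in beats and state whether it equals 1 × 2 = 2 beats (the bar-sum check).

1) 0.0ms=0b +174.927ms=2/7b
2) 174.927ms=2/7b +174.927ms=2/7b
3) 349.854ms=4/7b +349.854ms=4/7b
4) 699.708ms=8/7b +174.927ms=2/7b
5) 874.636ms=10/7b +349.854ms=4/7b
Σ=2b of 2 (98bpm 2/4) — PASS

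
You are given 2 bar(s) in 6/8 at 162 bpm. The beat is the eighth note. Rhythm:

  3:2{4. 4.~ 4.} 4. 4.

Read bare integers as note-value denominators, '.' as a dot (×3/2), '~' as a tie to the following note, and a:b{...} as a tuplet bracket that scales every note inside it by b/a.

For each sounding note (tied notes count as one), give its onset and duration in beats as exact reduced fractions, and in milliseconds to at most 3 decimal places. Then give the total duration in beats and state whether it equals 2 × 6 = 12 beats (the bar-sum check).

1) 0.0ms=0b +740.741ms=2b
2) 740.741ms=2b +1481.481ms=4b
3) 2222.222ms=6b +1111.111ms=3b
4) 3333.333ms=9b +1111.111ms=3b
Σ=12b of 12 (162bpm 6/8) — PASS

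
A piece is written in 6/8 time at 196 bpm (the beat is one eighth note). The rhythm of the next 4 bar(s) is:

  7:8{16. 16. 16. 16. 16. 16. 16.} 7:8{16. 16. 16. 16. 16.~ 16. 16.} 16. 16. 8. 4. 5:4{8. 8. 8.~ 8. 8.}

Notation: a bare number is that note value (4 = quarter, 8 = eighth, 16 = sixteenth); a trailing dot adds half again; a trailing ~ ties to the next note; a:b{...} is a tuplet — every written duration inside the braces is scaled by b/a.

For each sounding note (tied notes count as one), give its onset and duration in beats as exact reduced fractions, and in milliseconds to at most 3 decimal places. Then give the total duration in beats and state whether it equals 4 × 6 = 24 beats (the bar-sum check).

1) 0.0ms=0b +262.391ms=6/7b
2) 262.391ms=6/7b +262.391ms=6/7b
3) 524.781ms=12/7b +262.391ms=6/7b
4) 787.172ms=18/7b +262.391ms=6/7b
5) 1049.563ms=24/7b +262.391ms=6/7b
6) 1311.953ms=30/7b +262.391ms=6/7b
7) 1574.344ms=36/7b +262.391ms=6/7b
8) 1836.735ms=6b +262.391ms=6/7b
9) 2099.125ms=48/7b +262.391ms=6/7b
10) 2361.516ms=54/7b +262.391ms=6/7b
11) 2623.907ms=60/7b +262.391ms=6/7b
12) 2886.297ms=66/7b +524.781ms=12/7b
13) 3411.079ms=78/7b +262.391ms=6/7b
14) 3673.469ms=12b +229.592ms=3/4b
15) 3903.061ms=51/4b +229.592ms=3/4b
16) 4132.653ms=27/2b +459.184ms=3/2b
17) 4591.837ms=15b +918.367ms=3b
18) 5510.204ms=18b +367.347ms=6/5b
19) 5877.551ms=96/5b +367.347ms=6/5b
20) 6244.898ms=102/5b +734.694ms=12/5b
21) 6979.592ms=114/5b +367.347ms=6/5b
Σ=24b of 24 (196bpm 6/8) — PASS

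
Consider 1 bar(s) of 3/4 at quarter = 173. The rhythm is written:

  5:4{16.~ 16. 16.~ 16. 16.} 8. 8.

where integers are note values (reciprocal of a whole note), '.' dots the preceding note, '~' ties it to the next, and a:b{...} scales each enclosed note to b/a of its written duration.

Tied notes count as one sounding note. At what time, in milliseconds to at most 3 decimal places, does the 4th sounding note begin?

note 4 onset = 3/2b = 520.231ms

1. 0.0ms @ 0 + 208.092ms (3/5)
2. 208.092ms @ 3/5 + 208.092ms (3/5)
3. 416.185ms @ 6/5 + 104.046ms (3/10)
4. 520.231ms @ 3/2 + 260.116ms (3/4)
5. 780.347ms @ 9/4 + 260.116ms (3/4)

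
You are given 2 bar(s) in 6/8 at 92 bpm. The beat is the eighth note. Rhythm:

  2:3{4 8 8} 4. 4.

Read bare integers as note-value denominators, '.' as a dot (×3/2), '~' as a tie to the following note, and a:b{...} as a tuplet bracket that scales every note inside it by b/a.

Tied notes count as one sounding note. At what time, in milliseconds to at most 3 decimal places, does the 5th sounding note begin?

1. 0.0ms @ 0 + 1956.522ms (3)
2. 1956.522ms @ 3 + 978.261ms (3/2)
3. 2934.783ms @ 9/2 + 978.261ms (3/2)
4. 3913.043ms @ 6 + 1956.522ms (3)
5. 5869.565ms @ 9 + 1956.522ms (3)

note 5 onset = 9b = 5869.565ms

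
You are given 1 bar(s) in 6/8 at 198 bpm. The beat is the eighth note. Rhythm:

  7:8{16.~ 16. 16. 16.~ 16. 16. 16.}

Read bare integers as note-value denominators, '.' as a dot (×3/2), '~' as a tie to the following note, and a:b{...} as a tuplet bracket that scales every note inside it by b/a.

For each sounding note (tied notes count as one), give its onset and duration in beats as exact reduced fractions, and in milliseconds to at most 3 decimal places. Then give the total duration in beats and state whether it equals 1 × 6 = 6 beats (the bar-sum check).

1) 0.0ms=0b +519.481ms=12/7b
2) 519.481ms=12/7b +259.74ms=6/7b
3) 779.221ms=18/7b +519.481ms=12/7b
4) 1298.701ms=30/7b +259.74ms=6/7b
5) 1558.442ms=36/7b +259.74ms=6/7b
Σ=6b of 6 (198bpm 6/8) — PASS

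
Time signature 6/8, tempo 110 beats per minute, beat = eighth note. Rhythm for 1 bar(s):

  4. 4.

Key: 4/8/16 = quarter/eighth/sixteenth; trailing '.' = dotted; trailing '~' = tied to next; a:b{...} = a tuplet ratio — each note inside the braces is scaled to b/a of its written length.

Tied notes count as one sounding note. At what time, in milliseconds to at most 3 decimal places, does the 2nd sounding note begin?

1. 0.0ms @ 0 + 1636.364ms (3)
2. 1636.364ms @ 3 + 1636.364ms (3)

note 2 onset = 3b = 1636.364ms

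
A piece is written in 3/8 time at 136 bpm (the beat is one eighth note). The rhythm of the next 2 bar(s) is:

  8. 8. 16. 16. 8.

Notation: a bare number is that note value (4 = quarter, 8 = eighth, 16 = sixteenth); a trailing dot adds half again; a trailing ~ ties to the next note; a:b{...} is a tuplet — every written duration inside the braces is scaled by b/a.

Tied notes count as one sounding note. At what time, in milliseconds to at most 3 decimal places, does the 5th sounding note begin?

note 5 onset = 9/2b = 1985.294ms

1. 0.0ms @ 0 + 661.765ms (3/2)
2. 661.765ms @ 3/2 + 661.765ms (3/2)
3. 1323.529ms @ 3 + 330.882ms (3/4)
4. 1654.412ms @ 15/4 + 330.882ms (3/4)
5. 1985.294ms @ 9/2 + 661.765ms (3/2)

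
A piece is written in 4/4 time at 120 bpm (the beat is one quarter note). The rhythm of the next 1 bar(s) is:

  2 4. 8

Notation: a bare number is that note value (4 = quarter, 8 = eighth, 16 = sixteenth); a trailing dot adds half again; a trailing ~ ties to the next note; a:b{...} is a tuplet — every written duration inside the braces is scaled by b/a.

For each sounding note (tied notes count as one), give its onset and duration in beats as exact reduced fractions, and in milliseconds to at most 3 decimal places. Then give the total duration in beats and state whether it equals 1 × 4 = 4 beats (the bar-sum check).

1) 0.0ms=0b +1000.0ms=2b
2) 1000.0ms=2b +750.0ms=3/2b
3) 1750.0ms=7/2b +250.0ms=1/2b
Σ=4b of 4 (120bpm 4/4) — PASS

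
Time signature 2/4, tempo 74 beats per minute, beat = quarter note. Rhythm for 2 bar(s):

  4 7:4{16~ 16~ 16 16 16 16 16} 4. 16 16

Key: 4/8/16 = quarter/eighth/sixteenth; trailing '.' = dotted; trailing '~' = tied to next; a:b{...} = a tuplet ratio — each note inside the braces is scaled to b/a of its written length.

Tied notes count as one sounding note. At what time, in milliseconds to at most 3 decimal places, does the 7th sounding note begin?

1. 0.0ms @ 0 + 810.811ms (1)
2. 810.811ms @ 1 + 347.49ms (3/7)
3. 1158.301ms @ 10/7 + 115.83ms (1/7)
4. 1274.131ms @ 11/7 + 115.83ms (1/7)
5. 1389.961ms @ 12/7 + 115.83ms (1/7)
6. 1505.792ms @ 13/7 + 115.83ms (1/7)
7. 1621.622ms @ 2 + 1216.216ms (3/2)
8. 2837.838ms @ 7/2 + 202.703ms (1/4)
9. 3040.541ms @ 15/4 + 202.703ms (1/4)

note 7 onset = 2b = 1621.622ms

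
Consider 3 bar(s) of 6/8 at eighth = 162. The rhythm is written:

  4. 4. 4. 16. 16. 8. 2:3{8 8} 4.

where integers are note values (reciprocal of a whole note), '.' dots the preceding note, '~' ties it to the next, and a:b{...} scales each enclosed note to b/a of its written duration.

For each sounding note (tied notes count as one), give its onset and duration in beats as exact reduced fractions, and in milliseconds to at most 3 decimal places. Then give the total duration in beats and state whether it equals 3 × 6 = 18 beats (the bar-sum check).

1) 0.0ms=0b +1111.111ms=3b
2) 1111.111ms=3b +1111.111ms=3b
3) 2222.222ms=6b +1111.111ms=3b
4) 3333.333ms=9b +277.778ms=3/4b
5) 3611.111ms=39/4b +277.778ms=3/4b
6) 3888.889ms=21/2b +555.556ms=3/2b
7) 4444.444ms=12b +555.556ms=3/2b
8) 5000.0ms=27/2b +555.556ms=3/2b
9) 5555.556ms=15b +1111.111ms=3b
Σ=18b of 18 (162bpm 6/8) — PASS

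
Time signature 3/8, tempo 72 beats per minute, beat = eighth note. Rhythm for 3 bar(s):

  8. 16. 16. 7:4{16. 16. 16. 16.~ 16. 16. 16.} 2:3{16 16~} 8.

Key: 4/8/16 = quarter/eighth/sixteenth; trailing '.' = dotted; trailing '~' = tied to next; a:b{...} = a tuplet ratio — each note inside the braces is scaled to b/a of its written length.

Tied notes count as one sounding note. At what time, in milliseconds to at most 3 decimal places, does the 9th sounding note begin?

1. 0.0ms @ 0 + 1250.0ms (3/2)
2. 1250.0ms @ 3/2 + 625.0ms (3/4)
3. 1875.0ms @ 9/4 + 625.0ms (3/4)
4. 2500.0ms @ 3 + 357.143ms (3/7)
5. 2857.143ms @ 24/7 + 357.143ms (3/7)
6. 3214.286ms @ 27/7 + 357.143ms (3/7)
7. 3571.429ms @ 30/7 + 714.286ms (6/7)
8. 4285.714ms @ 36/7 + 357.143ms (3/7)
9. 4642.857ms @ 39/7 + 357.143ms (3/7)
10. 5000.0ms @ 6 + 625.0ms (3/4)
11. 5625.0ms @ 27/4 + 1875.0ms (9/4)

note 9 onset = 39/7b = 4642.857ms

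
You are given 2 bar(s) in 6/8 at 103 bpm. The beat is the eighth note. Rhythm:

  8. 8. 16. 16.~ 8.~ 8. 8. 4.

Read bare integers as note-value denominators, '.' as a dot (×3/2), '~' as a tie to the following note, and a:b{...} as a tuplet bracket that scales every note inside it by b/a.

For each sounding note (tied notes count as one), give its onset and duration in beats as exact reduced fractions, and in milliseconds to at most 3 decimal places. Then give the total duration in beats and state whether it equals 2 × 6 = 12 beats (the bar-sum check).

1) 0.0ms=0b +873.786ms=3/2b
2) 873.786ms=3/2b +873.786ms=3/2b
3) 1747.573ms=3b +436.893ms=3/4b
4) 2184.466ms=15/4b +2184.466ms=15/4b
5) 4368.932ms=15/2b +873.786ms=3/2b
6) 5242.718ms=9b +1747.573ms=3b
Σ=12b of 12 (103bpm 6/8) — PASS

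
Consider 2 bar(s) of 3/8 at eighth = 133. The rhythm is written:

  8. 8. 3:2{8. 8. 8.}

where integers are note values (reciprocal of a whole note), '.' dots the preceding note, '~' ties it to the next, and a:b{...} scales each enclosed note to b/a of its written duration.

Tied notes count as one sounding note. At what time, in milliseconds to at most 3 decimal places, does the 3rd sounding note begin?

note 3 onset = 3b = 1353.383ms

1. 0.0ms @ 0 + 676.692ms (3/2)
2. 676.692ms @ 3/2 + 676.692ms (3/2)
3. 1353.383ms @ 3 + 451.128ms (1)
4. 1804.511ms @ 4 + 451.128ms (1)
5. 2255.639ms @ 5 + 451.128ms (1)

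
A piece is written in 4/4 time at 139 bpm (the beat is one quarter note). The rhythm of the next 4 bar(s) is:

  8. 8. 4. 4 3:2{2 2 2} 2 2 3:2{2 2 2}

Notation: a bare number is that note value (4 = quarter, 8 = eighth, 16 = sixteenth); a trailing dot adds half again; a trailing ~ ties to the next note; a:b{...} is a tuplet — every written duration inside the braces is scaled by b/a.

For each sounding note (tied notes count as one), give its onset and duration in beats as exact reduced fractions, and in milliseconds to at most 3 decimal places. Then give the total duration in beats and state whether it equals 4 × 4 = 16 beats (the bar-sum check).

1) 0.0ms=0b +323.741ms=3/4b
2) 323.741ms=3/4b +323.741ms=3/4b
3) 647.482ms=3/2b +647.482ms=3/2b
4) 1294.964ms=3b +431.655ms=1b
5) 1726.619ms=4b +575.54ms=4/3b
6) 2302.158ms=16/3b +575.54ms=4/3b
7) 2877.698ms=20/3b +575.54ms=4/3b
8) 3453.237ms=8b +863.309ms=2b
9) 4316.547ms=10b +863.309ms=2b
10) 5179.856ms=12b +575.54ms=4/3b
11) 5755.396ms=40/3b +575.54ms=4/3b
12) 6330.935ms=44/3b +575.54ms=4/3b
Σ=16b of 16 (139bpm 4/4) — PASS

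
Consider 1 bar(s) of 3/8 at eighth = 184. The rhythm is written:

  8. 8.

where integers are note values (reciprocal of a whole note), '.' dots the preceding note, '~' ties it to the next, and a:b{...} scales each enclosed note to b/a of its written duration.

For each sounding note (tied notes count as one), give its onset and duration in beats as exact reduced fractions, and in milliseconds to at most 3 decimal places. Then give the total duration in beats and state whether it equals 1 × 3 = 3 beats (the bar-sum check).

1) 0.0ms=0b +489.13ms=3/2b
2) 489.13ms=3/2b +489.13ms=3/2b
Σ=3b of 3 (184bpm 3/8) — PASS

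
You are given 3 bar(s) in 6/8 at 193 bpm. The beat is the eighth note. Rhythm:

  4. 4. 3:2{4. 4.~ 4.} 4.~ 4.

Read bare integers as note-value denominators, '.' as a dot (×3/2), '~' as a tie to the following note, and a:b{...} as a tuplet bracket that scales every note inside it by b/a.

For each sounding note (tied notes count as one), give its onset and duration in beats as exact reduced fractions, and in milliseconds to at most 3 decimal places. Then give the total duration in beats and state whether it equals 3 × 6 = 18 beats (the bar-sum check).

1) 0.0ms=0b +932.642ms=3b
2) 932.642ms=3b +932.642ms=3b
3) 1865.285ms=6b +621.762ms=2b
4) 2487.047ms=8b +1243.523ms=4b
5) 3730.57ms=12b +1865.285ms=6b
Σ=18b of 18 (193bpm 6/8) — PASS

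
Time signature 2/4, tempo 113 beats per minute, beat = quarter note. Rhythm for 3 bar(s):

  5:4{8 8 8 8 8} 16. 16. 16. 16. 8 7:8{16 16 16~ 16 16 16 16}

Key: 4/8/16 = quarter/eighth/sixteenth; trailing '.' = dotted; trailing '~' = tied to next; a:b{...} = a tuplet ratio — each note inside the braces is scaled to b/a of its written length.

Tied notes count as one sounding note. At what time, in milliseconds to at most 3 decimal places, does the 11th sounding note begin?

1. 0.0ms @ 0 + 212.389ms (2/5)
2. 212.389ms @ 2/5 + 212.389ms (2/5)
3. 424.779ms @ 4/5 + 212.389ms (2/5)
4. 637.168ms @ 6/5 + 212.389ms (2/5)
5. 849.558ms @ 8/5 + 212.389ms (2/5)
6. 1061.947ms @ 2 + 199.115ms (3/8)
7. 1261.062ms @ 19/8 + 199.115ms (3/8)
8. 1460.177ms @ 11/4 + 199.115ms (3/8)
9. 1659.292ms @ 25/8 + 199.115ms (3/8)
10. 1858.407ms @ 7/2 + 265.487ms (1/2)
11. 2123.894ms @ 4 + 151.707ms (2/7)
12. 2275.601ms @ 30/7 + 151.707ms (2/7)
13. 2427.307ms @ 32/7 + 303.413ms (4/7)
14. 2730.721ms @ 36/7 + 151.707ms (2/7)
15. 2882.427ms @ 38/7 + 151.707ms (2/7)
16. 3034.134ms @ 40/7 + 151.707ms (2/7)

note 11 onset = 4b = 2123.894ms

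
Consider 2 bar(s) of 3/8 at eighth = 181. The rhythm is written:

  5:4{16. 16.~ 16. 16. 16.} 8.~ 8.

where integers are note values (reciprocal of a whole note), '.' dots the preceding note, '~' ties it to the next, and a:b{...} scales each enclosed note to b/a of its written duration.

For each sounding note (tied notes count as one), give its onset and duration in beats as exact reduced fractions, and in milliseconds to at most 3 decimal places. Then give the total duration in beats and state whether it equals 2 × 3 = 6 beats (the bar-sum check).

1) 0.0ms=0b +198.895ms=3/5b
2) 198.895ms=3/5b +397.79ms=6/5b
3) 596.685ms=9/5b +198.895ms=3/5b
4) 795.58ms=12/5b +198.895ms=3/5b
5) 994.475ms=3b +994.475ms=3b
Σ=6b of 6 (181bpm 3/8) — PASS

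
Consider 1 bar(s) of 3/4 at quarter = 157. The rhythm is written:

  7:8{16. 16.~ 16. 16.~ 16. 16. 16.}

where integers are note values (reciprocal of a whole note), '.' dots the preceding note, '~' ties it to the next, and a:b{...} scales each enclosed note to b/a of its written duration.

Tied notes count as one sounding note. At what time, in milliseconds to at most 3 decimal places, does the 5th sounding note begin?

1. 0.0ms @ 0 + 163.785ms (3/7)
2. 163.785ms @ 3/7 + 327.571ms (6/7)
3. 491.356ms @ 9/7 + 327.571ms (6/7)
4. 818.926ms @ 15/7 + 163.785ms (3/7)
5. 982.712ms @ 18/7 + 163.785ms (3/7)

note 5 onset = 18/7b = 982.712ms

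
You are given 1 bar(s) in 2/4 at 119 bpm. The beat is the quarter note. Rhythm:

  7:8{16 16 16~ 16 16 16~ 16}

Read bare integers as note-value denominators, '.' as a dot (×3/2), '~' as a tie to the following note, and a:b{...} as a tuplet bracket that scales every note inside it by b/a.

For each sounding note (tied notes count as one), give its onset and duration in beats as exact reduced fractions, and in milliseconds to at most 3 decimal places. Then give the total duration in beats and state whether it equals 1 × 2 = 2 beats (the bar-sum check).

1) 0.0ms=0b +144.058ms=2/7b
2) 144.058ms=2/7b +144.058ms=2/7b
3) 288.115ms=4/7b +288.115ms=4/7b
4) 576.23ms=8/7b +144.058ms=2/7b
5) 720.288ms=10/7b +288.115ms=4/7b
Σ=2b of 2 (119bpm 2/4) — PASS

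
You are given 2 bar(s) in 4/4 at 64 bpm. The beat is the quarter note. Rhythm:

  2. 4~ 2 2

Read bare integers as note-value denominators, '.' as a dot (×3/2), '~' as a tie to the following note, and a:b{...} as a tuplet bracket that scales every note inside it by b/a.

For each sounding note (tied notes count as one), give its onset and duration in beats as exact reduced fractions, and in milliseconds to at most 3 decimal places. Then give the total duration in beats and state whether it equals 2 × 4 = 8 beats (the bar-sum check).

1) 0.0ms=0b +2812.5ms=3b
2) 2812.5ms=3b +2812.5ms=3b
3) 5625.0ms=6b +1875.0ms=2b
Σ=8b of 8 (64bpm 4/4) — PASS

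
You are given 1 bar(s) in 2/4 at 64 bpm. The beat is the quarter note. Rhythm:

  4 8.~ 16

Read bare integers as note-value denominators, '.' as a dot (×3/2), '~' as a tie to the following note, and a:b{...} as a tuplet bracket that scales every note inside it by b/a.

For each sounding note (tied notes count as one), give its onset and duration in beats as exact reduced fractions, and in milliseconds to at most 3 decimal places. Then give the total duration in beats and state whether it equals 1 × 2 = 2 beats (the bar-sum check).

1) 0.0ms=0b +937.5ms=1b
2) 937.5ms=1b +937.5ms=1b
Σ=2b of 2 (64bpm 2/4) — PASS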